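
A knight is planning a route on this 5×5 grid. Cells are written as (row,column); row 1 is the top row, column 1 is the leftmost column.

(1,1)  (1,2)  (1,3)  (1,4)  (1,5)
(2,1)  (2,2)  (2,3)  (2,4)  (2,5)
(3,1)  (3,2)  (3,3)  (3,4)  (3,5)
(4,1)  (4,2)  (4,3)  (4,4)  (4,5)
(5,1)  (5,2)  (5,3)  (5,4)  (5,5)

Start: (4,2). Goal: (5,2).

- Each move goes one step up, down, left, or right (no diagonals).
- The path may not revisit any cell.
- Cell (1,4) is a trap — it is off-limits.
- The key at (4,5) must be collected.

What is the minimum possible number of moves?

Any route passes through (4,5) somewhere between (4,2) and (5,2). Summing Manhattan distances along the two legs ((4,2) → (4,5) → (5,2)) gives a lower bound of 3 + 4 = 7 moves.
A route of 7 moves achieves this: (4,2) → (4,3) → (4,4) → (4,5) → (5,5) → (5,4) → (5,3) → (5,2).
Since 7 matches the lower bound, it is optimal.

7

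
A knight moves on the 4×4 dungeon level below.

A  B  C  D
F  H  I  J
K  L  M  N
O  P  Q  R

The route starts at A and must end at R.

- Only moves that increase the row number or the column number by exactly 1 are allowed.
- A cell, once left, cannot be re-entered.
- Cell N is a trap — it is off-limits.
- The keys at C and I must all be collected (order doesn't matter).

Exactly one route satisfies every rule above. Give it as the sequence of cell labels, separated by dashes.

Moves only go right or down, so the column and row indices never decrease.
Route from A: right 2 to C, down 3 to Q, right 1 to R — 6 moves in all.
Check: all required cells visited.

A - B - C - I - M - Q - R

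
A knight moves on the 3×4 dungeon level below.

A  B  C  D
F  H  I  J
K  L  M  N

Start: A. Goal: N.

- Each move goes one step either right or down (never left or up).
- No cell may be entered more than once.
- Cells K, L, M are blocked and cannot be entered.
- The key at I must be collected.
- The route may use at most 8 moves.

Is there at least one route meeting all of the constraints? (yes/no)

yes

One route that works: A → F → H → I → J → N.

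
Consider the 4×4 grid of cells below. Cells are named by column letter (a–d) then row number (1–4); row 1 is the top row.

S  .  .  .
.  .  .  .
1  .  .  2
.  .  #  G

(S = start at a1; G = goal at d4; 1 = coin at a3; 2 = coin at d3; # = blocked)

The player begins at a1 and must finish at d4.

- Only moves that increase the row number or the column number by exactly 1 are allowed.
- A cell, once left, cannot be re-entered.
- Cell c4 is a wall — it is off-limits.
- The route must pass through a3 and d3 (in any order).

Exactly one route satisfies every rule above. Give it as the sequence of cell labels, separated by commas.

Moves only go right or down, so the column and row indices never decrease.
Route from a1: 2× down (reaching a3), 3× right (reaching d3), down to d4 — 6 moves in all.
Check: all required cells visited.

a1, a2, a3, b3, c3, d3, d4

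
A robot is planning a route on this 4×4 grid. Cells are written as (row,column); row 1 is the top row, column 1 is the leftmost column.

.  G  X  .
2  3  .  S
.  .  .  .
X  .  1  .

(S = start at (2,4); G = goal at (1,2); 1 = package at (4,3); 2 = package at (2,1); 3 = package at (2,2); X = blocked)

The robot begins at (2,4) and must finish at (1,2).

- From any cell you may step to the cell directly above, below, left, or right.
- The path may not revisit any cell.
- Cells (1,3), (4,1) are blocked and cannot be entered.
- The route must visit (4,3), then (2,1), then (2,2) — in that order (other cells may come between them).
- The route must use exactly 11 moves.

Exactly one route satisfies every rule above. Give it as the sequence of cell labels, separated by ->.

The waypoints must appear in the order (4,3), (2,1), (2,2), with no cell reused.
Route from (2,4): left 1 to (2,3), down 1 to (3,3), right 1 to (3,4), down 1 to (4,4), left 2 to (4,2), up 1 to (3,2), left 1 to (3,1), up 1 to (2,1), right 1 to (2,2), up 1 to (1,2) — 11 moves in all.
Check: order respected (1 at step 5, 2 at step 9, 3 at step 10); 11 moves as required.

(2,4) -> (2,3) -> (3,3) -> (3,4) -> (4,4) -> (4,3) -> (4,2) -> (3,2) -> (3,1) -> (2,1) -> (2,2) -> (1,2)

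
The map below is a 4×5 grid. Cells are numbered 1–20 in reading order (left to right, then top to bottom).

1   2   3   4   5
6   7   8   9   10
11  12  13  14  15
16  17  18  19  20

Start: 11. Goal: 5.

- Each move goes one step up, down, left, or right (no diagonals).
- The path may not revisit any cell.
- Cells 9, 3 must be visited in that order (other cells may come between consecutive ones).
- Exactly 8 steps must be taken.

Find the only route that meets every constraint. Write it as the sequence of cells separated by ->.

The waypoints must appear in the order 9, 3, with no cell reused.
Route from 11: 3× right (reaching 14), up to 9, left to 8, up to 3, 2× right (reaching 5) — 8 moves in all.
Check: order respected (9 at step 4, 3 at step 6); 8 moves as required.

11 -> 12 -> 13 -> 14 -> 9 -> 8 -> 3 -> 4 -> 5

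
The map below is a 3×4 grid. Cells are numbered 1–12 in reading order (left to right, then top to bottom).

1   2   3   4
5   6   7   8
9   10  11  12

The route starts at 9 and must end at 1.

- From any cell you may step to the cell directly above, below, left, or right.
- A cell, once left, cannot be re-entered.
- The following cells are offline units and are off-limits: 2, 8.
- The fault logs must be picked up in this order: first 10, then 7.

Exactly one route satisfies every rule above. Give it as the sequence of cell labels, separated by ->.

The waypoints must appear in the order 10, 7, with no cell reused.
Route from 9: 2× right (reaching 11), up to 7, 2× left (reaching 5), up to 1 — 6 moves in all.
Check: order respected (10 at step 1, 7 at step 3).

9 -> 10 -> 11 -> 7 -> 6 -> 5 -> 1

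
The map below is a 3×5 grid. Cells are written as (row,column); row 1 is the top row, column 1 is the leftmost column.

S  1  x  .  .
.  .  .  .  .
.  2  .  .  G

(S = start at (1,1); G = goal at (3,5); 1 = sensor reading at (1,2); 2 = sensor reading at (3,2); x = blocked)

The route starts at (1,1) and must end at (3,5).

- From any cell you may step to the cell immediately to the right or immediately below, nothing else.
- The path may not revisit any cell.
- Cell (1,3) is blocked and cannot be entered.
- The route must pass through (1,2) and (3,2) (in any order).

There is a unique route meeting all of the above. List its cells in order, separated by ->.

(1,1) -> (1,2) -> (2,2) -> (3,2) -> (3,3) -> (3,4) -> (3,5)

Moves only go right or down, so the column and row indices never decrease.
Route from (1,1): right 1 to (1,2), down 2 to (3,2), right 3 to (3,5) — 6 moves in all.
Check: all required cells visited.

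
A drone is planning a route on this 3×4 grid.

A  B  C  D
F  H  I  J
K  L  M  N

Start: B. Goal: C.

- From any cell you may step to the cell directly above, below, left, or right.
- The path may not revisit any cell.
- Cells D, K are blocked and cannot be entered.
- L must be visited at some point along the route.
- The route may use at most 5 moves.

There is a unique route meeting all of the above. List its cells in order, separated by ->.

The budget equals the shortest possible length, so every move has to be on a shortest route through the required cells.
Route from B: down 2 to L, right 1 to M, up 2 to C — 5 moves in all.
Check: all required cells visited; 5 ≤ 5 moves.

B -> H -> L -> M -> I -> C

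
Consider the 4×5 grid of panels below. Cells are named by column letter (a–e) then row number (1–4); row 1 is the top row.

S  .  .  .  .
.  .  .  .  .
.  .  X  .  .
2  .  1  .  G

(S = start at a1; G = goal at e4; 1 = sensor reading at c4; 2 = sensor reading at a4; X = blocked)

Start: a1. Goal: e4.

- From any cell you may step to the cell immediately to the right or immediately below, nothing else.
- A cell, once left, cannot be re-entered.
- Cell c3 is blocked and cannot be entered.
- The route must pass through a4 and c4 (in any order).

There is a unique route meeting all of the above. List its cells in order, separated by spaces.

Moves only go right or down, so the column and row indices never decrease.
Route from a1: 3× down (reaching a4), 4× right (reaching e4) — 7 moves in all.
Check: all required cells visited.

a1 a2 a3 a4 b4 c4 d4 e4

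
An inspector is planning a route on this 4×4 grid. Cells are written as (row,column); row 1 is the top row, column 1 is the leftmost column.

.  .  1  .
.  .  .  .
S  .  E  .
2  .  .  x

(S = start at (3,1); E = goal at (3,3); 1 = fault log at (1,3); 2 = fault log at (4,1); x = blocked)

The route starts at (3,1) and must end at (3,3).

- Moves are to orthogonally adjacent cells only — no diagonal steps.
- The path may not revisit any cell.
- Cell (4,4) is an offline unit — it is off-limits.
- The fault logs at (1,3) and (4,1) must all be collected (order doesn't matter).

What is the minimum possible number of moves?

Any route passes through (1,3) and (4,1) in some order between (3,1) and (3,3). Summing Manhattan distances along each leg and taking the cheapest ordering ((3,1) → (4,1) → (1,3) → (3,3)) gives a lower bound of 1 + 5 + 2 = 8 moves.
A route of 8 moves achieves this: (3,1) → (4,1) → (4,2) → (3,2) → (2,2) → (1,2) → (1,3) → (2,3) → (3,3).
Since 8 matches the lower bound, it is optimal.

8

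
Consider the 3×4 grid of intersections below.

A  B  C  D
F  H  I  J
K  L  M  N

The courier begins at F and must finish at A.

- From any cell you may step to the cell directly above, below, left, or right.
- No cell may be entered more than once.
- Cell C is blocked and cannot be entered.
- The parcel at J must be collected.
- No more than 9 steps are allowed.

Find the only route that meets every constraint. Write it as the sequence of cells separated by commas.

F, K, L, M, N, J, I, H, B, A

Any route must reach J and still end at A within 9 moves, so the order of the required stops is forced.
Route from F: down 1 to K, right 3 to N, up 1 to J, left 2 to H, up 1 to B, left 1 to A — 9 moves in all.
Check: all required cells visited; 9 ≤ 9 moves.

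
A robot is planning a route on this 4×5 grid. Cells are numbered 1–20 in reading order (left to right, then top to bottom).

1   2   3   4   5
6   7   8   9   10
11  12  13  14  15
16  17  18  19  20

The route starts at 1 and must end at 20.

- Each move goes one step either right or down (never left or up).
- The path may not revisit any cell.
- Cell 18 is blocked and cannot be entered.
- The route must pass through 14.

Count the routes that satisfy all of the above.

20

A right/down-only route from 1 to 20 makes exactly 3 down-moves and 4 right-moves in some order.
With no other constraints that would be C(7,3) = 35 routes.
Split at 14 and multiply the segment counts (each segment already excludes blocked cells): 1→14: 10; 14→20: 2; product = 20.
That gives 20 routes.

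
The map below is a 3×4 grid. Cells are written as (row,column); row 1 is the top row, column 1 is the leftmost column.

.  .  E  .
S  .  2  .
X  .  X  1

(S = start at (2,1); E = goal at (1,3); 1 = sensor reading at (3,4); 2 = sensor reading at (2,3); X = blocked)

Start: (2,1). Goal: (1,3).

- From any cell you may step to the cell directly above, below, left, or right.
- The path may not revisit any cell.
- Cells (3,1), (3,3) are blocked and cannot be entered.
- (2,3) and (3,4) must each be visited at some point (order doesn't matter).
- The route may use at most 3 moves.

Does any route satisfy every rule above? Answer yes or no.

no

(3,4) must be visited but has only one open neighbour ((2,4)), and it is neither the start nor the goal — the route would have to enter and leave through (2,4), re-entering it.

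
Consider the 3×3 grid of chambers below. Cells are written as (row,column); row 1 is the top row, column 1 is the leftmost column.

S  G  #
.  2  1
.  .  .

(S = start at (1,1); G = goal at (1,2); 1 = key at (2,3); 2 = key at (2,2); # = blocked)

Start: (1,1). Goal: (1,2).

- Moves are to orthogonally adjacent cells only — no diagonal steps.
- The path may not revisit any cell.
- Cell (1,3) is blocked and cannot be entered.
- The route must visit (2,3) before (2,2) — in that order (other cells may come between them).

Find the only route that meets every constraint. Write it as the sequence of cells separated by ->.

The waypoints must appear in the order (2,3), (2,2), with no cell reused.
Route from (1,1): down 2 to (3,1), right 2 to (3,3), up 1 to (2,3), left 1 to (2,2), up 1 to (1,2) — 7 moves in all.
Check: order respected (1 at step 5, 2 at step 6).

(1,1) -> (2,1) -> (3,1) -> (3,2) -> (3,3) -> (2,3) -> (2,2) -> (1,2)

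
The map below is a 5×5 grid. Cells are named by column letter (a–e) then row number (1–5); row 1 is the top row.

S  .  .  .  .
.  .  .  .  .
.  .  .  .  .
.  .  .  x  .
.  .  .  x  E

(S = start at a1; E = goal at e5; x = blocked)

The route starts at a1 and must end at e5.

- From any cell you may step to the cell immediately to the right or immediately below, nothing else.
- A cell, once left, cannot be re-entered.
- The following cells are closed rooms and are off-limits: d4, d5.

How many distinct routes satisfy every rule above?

15

A right/down-only route from a1 to e5 makes exactly 4 down-moves and 4 right-moves in some order.
With no other constraints that would be C(8,4) = 70 routes.
Subtract routes through each blocked cell (inclusion–exclusion for overlaps): − through d4: 40 − through d5: 35 + through d4&d5: 20 → 15.
That gives 15 routes.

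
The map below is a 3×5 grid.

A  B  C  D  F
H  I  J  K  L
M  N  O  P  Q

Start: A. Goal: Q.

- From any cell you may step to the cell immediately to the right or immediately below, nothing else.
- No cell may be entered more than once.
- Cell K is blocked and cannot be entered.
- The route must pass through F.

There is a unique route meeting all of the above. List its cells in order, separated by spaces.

A B C D F L Q

Moves only go right or down, so the column and row indices never decrease.
Route from A: right 4 to F, down 2 to Q — 6 moves in all.
Check: all required cells visited.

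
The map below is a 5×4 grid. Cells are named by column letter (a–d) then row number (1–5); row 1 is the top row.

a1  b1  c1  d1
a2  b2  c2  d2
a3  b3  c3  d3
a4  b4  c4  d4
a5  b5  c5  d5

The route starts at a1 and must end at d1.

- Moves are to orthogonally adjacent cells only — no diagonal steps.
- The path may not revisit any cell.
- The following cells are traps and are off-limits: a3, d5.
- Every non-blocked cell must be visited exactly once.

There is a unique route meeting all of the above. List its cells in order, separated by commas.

a1, a2, b2, b1, c1, c2, c3, b3, b4, a4, a5, b5, c5, c4, d4, d3, d2, d1

Need to visit all 18 open cells exactly once, starting at a1 and ending at d1.
Route from a1: down to a2, right to b2, up to b1, right to c1, 2× down (reaching c3), left to b3, down to b4, left to a4, down to a5, 2× right (reaching c5), up to c4, right to d4, 3× up (reaching d1) — 17 moves in all.
Check: all 18 open cells covered.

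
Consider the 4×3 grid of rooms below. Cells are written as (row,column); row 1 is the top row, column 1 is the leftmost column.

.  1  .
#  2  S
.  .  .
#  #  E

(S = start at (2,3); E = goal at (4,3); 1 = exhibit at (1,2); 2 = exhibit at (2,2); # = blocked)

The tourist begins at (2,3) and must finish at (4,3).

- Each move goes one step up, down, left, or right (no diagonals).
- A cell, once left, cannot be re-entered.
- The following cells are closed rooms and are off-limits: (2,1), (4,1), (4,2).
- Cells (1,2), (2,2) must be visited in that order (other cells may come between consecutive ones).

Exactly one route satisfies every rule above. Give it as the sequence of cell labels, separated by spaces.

(2,3) (1,3) (1,2) (2,2) (3,2) (3,3) (4,3)

The waypoints must appear in the order (1,2), (2,2), with no cell reused.
Route from (2,3): up 1 to (1,3), left 1 to (1,2), down 2 to (3,2), right 1 to (3,3), down 1 to (4,3) — 6 moves in all.
Check: order respected (1 at step 2, 2 at step 3).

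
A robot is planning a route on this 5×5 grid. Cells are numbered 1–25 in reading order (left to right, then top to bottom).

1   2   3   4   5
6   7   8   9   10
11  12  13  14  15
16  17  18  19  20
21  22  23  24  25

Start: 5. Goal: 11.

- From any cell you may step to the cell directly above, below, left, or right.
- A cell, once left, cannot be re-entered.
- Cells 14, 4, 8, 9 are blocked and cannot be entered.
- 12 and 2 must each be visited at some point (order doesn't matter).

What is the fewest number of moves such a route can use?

12

Any route passes through 12 and 2 in some order between 5 and 11. Summing Manhattan distances along each leg and taking the cheapest ordering (5 → 2 → 12 → 11) gives a lower bound of 3 + 2 + 1 = 6 moves.
That bound ignores the blocked cells. Measuring each leg by the fewest moves that actually steer around them (5→2: 9; 2→12: 2; 12→11: 1) raises the lower bound to 12.
A route of 12 moves exists: 5 → 10 → 15 → 20 → 19 → 18 → 13 → 12 → 7 → 2 → 1 → 6 → 11.
Since 12 matches that lower bound, it is optimal.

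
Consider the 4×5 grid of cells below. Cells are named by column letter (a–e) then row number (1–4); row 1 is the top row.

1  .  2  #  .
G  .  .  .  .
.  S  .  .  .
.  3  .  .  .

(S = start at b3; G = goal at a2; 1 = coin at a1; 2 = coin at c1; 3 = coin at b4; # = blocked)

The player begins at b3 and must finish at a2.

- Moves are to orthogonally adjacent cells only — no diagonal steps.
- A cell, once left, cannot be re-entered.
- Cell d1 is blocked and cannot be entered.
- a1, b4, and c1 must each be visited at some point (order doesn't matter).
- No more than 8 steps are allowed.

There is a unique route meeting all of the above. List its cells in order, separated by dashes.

The budget equals the shortest possible length, so every move has to be on a shortest route through the required cells.
Route from b3: down to b4, right to c4, 3× up (reaching c1), 2× left (reaching a1), down to a2 — 8 moves in all.
Check: all required cells visited; 8 ≤ 8 moves.

b3 - b4 - c4 - c3 - c2 - c1 - b1 - a1 - a2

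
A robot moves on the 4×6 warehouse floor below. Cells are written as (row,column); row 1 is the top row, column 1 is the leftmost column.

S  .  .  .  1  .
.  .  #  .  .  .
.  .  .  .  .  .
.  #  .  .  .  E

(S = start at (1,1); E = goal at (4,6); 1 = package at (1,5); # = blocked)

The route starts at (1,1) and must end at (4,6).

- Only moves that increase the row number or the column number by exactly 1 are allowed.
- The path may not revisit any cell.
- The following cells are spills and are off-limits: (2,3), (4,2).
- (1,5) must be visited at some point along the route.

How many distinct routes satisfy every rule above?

A right/down-only route from (1,1) to (4,6) makes exactly 3 down-moves and 5 right-moves in some order.
With no other constraints that would be C(8,3) = 56 routes.
Split at (1,5) and multiply the segment counts (each segment already excludes blocked cells): (1,1)→(1,5): 1; (1,5)→(4,6): 4; product = 4.
That gives 4 routes.

4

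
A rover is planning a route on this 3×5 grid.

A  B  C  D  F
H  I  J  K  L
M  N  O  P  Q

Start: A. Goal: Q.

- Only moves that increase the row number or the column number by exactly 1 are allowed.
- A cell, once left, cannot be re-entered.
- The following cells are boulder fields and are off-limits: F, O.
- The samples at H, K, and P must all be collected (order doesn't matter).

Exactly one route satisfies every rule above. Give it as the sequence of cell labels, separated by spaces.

Moves only go right or down, so the column and row indices never decrease.
Route from A: down to H, 3× right (reaching K), down to P, right to Q — 6 moves in all.
Check: all required cells visited.

A H I J K P Q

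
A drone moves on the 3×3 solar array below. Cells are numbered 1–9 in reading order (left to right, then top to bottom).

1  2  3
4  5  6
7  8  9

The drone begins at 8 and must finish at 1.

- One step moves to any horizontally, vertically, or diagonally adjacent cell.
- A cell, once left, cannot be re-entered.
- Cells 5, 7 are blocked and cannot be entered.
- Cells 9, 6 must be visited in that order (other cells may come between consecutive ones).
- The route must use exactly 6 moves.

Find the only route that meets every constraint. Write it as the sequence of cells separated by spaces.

8 9 6 3 2 4 1

The waypoints must appear in the order 9, 6, with no cell reused.
Route from 8: right 1 to 9, up 2 to 3, left 1 to 2, down-left 1 to 4, up 1 to 1 — 6 moves in all.
Check: order respected (9 at step 1, 6 at step 2); 6 moves as required.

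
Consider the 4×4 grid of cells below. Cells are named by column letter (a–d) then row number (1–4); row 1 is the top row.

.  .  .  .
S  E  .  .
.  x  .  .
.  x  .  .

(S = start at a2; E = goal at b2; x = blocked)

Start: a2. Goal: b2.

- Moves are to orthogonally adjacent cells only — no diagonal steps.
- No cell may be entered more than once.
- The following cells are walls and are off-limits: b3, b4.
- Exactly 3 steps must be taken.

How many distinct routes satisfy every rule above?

1

Need simple routes of exactly 3 moves from a2 to b2 (Manhattan distance 1, so 1 moves are spent on a detour and 1 undoing it).
Enumerating: a2 a1 b1 b2.
That gives 1 route.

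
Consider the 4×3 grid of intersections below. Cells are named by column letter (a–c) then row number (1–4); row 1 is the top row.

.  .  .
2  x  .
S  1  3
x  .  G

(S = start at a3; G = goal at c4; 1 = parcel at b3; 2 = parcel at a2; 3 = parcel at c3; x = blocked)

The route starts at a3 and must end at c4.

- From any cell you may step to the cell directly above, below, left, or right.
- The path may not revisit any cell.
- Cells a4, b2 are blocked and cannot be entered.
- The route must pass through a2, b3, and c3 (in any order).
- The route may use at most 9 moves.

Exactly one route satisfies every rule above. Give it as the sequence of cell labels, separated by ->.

a3 -> a2 -> a1 -> b1 -> c1 -> c2 -> c3 -> b3 -> b4 -> c4

The 9-move cap with required stops at a2, b3, c3 leaves no slack for detours.
Route from a3: 2× up (reaching a1), 2× right (reaching c1), 2× down (reaching c3), left to b3, down to b4, right to c4 — 9 moves in all.
Check: all required cells visited; 9 ≤ 9 moves.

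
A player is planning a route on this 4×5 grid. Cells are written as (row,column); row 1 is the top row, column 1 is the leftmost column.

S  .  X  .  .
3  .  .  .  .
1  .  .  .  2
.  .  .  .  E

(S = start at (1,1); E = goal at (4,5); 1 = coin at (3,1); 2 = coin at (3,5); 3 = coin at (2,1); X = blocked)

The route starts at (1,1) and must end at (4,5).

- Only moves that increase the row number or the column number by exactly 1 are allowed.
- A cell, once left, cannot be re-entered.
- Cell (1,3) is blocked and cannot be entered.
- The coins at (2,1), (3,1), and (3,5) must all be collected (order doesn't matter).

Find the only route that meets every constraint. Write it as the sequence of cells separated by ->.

(1,1) -> (2,1) -> (3,1) -> (3,2) -> (3,3) -> (3,4) -> (3,5) -> (4,5)

Moves only go right or down, so the column and row indices never decrease.
Route from (1,1): 2× down (reaching (3,1)), 4× right (reaching (3,5)), down to (4,5) — 7 moves in all.
Check: all required cells visited.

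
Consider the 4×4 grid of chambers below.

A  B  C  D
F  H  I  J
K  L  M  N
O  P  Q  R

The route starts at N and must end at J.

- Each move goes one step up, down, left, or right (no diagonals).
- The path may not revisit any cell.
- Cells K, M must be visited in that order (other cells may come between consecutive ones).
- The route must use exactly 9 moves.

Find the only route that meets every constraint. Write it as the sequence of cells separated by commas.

N, R, Q, P, O, K, L, M, I, J

The waypoints must appear in the order K, M, with no cell reused.
Route from N: down to R, 3× left (reaching O), up to K, 2× right (reaching M), up to I, right to J — 9 moves in all.
Check: order respected (K at step 5, M at step 7); 9 moves as required.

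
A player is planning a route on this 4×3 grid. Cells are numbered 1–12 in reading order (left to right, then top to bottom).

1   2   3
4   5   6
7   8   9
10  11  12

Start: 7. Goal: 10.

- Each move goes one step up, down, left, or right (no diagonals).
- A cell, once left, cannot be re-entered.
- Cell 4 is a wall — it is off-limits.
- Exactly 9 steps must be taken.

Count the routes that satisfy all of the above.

Need simple routes of exactly 9 moves from 7 to 10 (Manhattan distance 1, so 4 moves are spent on a detour and 4 undoing it).
Enumerating: 7 8 5 2 3 6 9 12 11 10.
That gives 1 route.

1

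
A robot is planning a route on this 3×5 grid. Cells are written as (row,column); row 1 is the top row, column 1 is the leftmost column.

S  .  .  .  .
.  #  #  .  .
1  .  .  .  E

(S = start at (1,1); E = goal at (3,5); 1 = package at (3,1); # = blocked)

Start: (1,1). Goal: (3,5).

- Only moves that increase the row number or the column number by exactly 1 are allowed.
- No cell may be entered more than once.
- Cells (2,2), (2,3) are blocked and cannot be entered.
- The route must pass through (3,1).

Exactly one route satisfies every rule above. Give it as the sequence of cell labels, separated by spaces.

(1,1) (2,1) (3,1) (3,2) (3,3) (3,4) (3,5)

Moves only go right or down, so the column and row indices never decrease.
Route from (1,1): 2× down (reaching (3,1)), 4× right (reaching (3,5)) — 6 moves in all.
Check: all required cells visited.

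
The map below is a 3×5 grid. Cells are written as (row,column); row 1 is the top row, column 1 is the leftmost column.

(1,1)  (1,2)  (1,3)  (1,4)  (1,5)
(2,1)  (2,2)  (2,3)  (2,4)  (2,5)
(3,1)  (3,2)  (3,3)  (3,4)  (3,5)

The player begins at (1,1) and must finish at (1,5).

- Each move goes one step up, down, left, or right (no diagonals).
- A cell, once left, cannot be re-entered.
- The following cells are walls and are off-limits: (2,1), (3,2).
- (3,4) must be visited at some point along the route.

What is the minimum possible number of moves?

Any route passes through (3,4) somewhere between (1,1) and (1,5). Summing Manhattan distances along the two legs ((1,1) → (3,4) → (1,5)) gives a lower bound of 5 + 3 = 8 moves.
A route of 8 moves achieves this: (1,1) → (1,2) → (2,2) → (2,3) → (3,3) → (3,4) → (2,4) → (1,4) → (1,5).
Since 8 matches the lower bound, it is optimal.

8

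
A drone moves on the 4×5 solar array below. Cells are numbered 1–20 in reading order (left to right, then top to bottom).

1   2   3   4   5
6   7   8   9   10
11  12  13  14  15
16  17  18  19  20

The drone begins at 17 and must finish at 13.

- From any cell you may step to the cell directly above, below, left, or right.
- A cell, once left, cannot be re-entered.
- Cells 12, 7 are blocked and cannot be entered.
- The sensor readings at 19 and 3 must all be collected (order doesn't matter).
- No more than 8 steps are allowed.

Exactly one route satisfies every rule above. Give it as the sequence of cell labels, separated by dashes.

The budget equals the shortest possible length, so every move has to be on a shortest route through the required cells.
Route from 17: 2× right (reaching 19), 3× up (reaching 4), left to 3, 2× down (reaching 13) — 8 moves in all.
Check: all required cells visited; 8 ≤ 8 moves.

17 - 18 - 19 - 14 - 9 - 4 - 3 - 8 - 13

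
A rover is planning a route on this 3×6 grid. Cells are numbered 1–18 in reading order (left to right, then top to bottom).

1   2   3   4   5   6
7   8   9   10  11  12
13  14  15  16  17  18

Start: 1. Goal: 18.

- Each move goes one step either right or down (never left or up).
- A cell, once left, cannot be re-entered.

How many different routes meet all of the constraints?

A right/down-only route from 1 to 18 makes exactly 2 down-moves and 5 right-moves in some order.
With no other constraints that would be C(7,2) = 21 routes.
That gives 21 routes.

21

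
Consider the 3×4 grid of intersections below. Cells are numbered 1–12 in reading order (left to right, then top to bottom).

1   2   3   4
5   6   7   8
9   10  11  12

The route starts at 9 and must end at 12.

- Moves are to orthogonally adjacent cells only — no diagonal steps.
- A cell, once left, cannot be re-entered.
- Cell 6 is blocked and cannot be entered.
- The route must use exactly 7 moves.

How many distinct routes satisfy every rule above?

Need simple routes of exactly 7 moves from 9 to 12 (Manhattan distance 3, so 2 moves are spent on a detour and 2 undoing it).
Enumerating: 9 5 1 2 3 7 11 12 | 9 5 1 2 3 7 8 12 | 9 5 1 2 3 4 8 12 | 9 10 11 7 3 4 8 12.
That gives 4 routes.

4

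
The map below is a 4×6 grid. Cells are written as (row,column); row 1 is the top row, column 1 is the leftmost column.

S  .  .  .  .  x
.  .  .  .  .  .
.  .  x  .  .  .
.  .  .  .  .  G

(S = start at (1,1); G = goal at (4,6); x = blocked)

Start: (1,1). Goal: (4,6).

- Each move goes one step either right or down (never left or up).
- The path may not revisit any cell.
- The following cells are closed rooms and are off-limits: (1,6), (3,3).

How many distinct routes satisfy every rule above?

A right/down-only route from (1,1) to (4,6) makes exactly 3 down-moves and 5 right-moves in some order.
With no other constraints that would be C(8,3) = 56 routes.
Subtract routes through each blocked cell (inclusion–exclusion for overlaps): − through (1,6): 1 − through (3,3): 24 → 31.
That gives 31 routes.

31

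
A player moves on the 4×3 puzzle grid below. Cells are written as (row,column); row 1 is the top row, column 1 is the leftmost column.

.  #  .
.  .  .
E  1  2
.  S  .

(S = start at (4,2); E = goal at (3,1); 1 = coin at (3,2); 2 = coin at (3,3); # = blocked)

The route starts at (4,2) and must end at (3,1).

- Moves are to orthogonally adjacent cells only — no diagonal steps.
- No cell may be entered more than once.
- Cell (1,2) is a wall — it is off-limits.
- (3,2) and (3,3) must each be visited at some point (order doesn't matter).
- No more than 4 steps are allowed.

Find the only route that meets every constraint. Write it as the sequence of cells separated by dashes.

(4,2) - (4,3) - (3,3) - (3,2) - (3,1)

Any route must reach (3,2) and (3,3) and still end at (3,1) within 4 moves, so the order of the required stops is forced.
Route from (4,2): right to (4,3), up to (3,3), 2× left (reaching (3,1)) — 4 moves in all.
Check: all required cells visited; 4 ≤ 4 moves.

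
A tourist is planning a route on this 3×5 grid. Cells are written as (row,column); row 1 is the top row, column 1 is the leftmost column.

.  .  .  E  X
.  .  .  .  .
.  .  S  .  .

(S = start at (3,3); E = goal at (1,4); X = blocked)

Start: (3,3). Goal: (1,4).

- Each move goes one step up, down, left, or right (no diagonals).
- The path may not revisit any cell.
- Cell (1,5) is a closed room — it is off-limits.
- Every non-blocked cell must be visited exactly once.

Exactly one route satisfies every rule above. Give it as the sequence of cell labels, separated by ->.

Need to visit all 14 open cells exactly once, starting at (3,3) and ending at (1,4).
Cell (2,5) has only two open neighbours ((3,5) and (2,4)), so the path must pass straight through it: one of those is the cell it's entered from and the other is where it exits.
Route from (3,3): 2× right (reaching (3,5)), up to (2,5), 3× left (reaching (2,2)), down to (3,2), left to (3,1), 2× up (reaching (1,1)), 3× right (reaching (1,4)) — 13 moves in all.
Check: all 14 open cells covered.

(3,3) -> (3,4) -> (3,5) -> (2,5) -> (2,4) -> (2,3) -> (2,2) -> (3,2) -> (3,1) -> (2,1) -> (1,1) -> (1,2) -> (1,3) -> (1,4)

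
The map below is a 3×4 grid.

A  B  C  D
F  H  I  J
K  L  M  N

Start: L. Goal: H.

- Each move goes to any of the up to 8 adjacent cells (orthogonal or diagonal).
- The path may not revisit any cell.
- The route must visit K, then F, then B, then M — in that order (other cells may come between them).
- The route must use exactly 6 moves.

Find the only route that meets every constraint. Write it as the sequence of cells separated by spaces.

The waypoints must appear in the order K, F, B, M, with no cell reused.
Route from L: left 1 to K, up 1 to F, up-right 1 to B, down-right 1 to I, down 1 to M, up-left 1 to H — 6 moves in all.
Check: order respected (K at step 1, F at step 2, B at step 3, M at step 5); 6 moves as required.

L K F B I M H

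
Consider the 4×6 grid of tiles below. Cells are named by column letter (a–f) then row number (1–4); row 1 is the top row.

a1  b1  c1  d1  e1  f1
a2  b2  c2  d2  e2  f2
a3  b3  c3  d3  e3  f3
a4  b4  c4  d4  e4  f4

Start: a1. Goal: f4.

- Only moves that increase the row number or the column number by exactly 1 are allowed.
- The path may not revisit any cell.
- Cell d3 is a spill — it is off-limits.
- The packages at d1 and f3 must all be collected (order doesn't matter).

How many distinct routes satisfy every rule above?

A right/down-only route from a1 to f4 makes exactly 3 down-moves and 5 right-moves in some order.
With no other constraints that would be C(8,3) = 56 routes.
A monotone route can only reach the required cells in the order d1, f3, so split there and multiply the segment counts (each segment already excludes blocked cells): a1→d1: 1; d1→f3: 5; f3→f4: 1; product = 5.
That gives 5 routes.

5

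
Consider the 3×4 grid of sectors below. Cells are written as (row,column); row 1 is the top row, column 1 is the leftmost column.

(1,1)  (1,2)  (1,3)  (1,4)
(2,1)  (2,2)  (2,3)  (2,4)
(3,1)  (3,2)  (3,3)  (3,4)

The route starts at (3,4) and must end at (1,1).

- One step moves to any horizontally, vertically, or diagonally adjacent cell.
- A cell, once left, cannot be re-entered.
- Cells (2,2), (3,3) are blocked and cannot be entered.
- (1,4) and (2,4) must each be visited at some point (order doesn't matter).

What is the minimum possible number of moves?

Any route passes through (1,4) and (2,4) in some order between (3,4) and (1,1). Summing Chebyshev distances along each leg and taking the cheapest ordering ((3,4) → (2,4) → (1,4) → (1,1)) gives a lower bound of 1 + 1 + 3 = 5 moves.
A route of 5 moves achieves this: (3,4) → (2,4) → (1,4) → (1,3) → (1,2) → (1,1).
Since 5 matches the lower bound, it is optimal.

5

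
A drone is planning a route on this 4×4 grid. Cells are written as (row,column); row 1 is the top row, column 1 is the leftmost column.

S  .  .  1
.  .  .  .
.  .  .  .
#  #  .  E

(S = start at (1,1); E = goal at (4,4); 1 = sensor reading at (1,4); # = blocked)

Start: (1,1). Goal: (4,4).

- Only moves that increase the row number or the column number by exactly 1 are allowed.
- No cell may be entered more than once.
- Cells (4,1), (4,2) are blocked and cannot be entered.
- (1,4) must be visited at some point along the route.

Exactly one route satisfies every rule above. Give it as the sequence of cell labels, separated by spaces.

Moves only go right or down, so the column and row indices never decrease.
Route from (1,1): 3× right (reaching (1,4)), 3× down (reaching (4,4)) — 6 moves in all.
Check: all required cells visited.

(1,1) (1,2) (1,3) (1,4) (2,4) (3,4) (4,4)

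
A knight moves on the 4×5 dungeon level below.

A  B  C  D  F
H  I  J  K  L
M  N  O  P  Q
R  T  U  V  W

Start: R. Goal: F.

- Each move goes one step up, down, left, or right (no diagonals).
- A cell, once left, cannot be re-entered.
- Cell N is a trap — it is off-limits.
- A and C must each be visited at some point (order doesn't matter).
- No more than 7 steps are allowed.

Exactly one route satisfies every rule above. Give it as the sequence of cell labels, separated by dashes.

Any route must reach A and C and still end at F within 7 moves, so the order of the required stops is forced.
Route from R: 3× up (reaching A), 4× right (reaching F) — 7 moves in all.
Check: all required cells visited; 7 ≤ 7 moves.

R - M - H - A - B - C - D - F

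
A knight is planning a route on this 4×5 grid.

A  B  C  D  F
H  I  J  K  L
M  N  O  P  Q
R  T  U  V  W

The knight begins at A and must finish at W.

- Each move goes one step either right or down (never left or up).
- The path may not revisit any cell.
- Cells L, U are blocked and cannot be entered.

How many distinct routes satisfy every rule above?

20

A right/down-only route from A to W makes exactly 3 down-moves and 4 right-moves in some order.
With no other constraints that would be C(7,3) = 35 routes.
Subtract routes through each blocked cell (inclusion–exclusion for overlaps): − through L: 5 − through U: 10 → 20.
That gives 20 routes.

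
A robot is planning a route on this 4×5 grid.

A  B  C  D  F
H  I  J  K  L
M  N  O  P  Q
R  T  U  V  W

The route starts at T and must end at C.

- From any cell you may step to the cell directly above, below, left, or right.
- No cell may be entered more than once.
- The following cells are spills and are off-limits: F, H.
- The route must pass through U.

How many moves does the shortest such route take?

4

Any route passes through U somewhere between T and C. Summing Manhattan distances along the two legs (T → U → C) gives a lower bound of 1 + 3 = 4 moves.
A route of 4 moves achieves this: T → U → O → J → C.
Since 4 matches the lower bound, it is optimal.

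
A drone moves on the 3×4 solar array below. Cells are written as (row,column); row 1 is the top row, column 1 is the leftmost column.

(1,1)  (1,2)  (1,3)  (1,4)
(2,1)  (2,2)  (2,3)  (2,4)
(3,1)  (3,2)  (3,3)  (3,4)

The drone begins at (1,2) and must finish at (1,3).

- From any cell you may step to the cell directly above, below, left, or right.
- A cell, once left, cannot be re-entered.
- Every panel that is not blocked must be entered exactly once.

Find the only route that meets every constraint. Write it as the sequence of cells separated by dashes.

(1,2) - (1,1) - (2,1) - (3,1) - (3,2) - (2,2) - (2,3) - (3,3) - (3,4) - (2,4) - (1,4) - (1,3)

Need to visit all 12 open cells exactly once, starting at (1,2) and ending at (1,3).
Route from (1,2): left to (1,1), 2× down (reaching (3,1)), right to (3,2), up to (2,2), right to (2,3), down to (3,3), right to (3,4), 2× up (reaching (1,4)), left to (1,3) — 11 moves in all.
Check: all 12 open cells covered.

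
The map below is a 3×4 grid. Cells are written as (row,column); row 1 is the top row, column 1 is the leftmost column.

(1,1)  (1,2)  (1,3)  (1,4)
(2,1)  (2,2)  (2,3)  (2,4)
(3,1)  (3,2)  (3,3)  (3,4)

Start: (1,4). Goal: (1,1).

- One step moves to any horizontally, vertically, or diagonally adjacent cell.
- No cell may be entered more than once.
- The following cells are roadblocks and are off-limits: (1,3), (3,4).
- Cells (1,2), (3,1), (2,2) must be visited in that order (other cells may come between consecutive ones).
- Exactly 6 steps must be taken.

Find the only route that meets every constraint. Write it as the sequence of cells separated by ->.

The waypoints must appear in the order (1,2), (3,1), (2,2), with no cell reused.
Route from (1,4): down-left to (2,3), up-left to (1,2), down-left to (2,1), down to (3,1), up-right to (2,2), up-left to (1,1) — 6 moves in all.
Check: order respected ((1,2) at step 2, (3,1) at step 4, (2,2) at step 5); 6 moves as required.

(1,4) -> (2,3) -> (1,2) -> (2,1) -> (3,1) -> (2,2) -> (1,1)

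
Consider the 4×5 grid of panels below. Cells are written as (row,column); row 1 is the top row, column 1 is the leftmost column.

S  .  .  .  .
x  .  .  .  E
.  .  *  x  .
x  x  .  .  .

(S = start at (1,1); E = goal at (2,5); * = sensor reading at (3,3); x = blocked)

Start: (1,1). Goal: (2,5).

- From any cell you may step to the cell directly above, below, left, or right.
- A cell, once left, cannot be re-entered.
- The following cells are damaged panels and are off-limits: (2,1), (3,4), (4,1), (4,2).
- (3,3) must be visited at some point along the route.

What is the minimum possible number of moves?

Any route passes through (3,3) somewhere between (1,1) and (2,5). Summing Manhattan distances along the two legs ((1,1) → (3,3) → (2,5)) gives a lower bound of 4 + 3 = 7 moves.
A route of 7 moves achieves this: (1,1) → (1,2) → (2,2) → (3,2) → (3,3) → (2,3) → (2,4) → (2,5).
Since 7 matches the lower bound, it is optimal.

7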